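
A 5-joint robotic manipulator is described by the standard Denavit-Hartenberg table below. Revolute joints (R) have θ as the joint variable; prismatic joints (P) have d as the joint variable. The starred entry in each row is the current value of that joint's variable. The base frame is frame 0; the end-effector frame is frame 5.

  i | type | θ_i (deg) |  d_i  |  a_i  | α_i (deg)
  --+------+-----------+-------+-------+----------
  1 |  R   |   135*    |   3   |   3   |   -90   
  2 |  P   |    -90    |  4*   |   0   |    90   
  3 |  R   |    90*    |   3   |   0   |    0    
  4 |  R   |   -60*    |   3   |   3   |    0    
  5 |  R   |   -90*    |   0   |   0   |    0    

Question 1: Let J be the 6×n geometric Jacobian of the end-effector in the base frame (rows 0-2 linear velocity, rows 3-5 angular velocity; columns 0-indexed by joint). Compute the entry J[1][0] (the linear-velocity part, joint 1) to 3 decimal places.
axis z_0 = ẑ; lever o_n−o_0 = (-1.7678,-6.0104,5.5981)
cross product → J_v[:, 0] = (6.0104,-1.7678,0.0000)
J_ω[:, 0] = z_0
entry J[1][0] = -1.7678

-1.768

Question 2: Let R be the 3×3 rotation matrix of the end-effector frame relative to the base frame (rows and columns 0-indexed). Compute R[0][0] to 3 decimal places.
0.612

End-effector x-axis (col 0 of R) = (0.6124,0.6124,0.5000)
R[0][0] = 0.6124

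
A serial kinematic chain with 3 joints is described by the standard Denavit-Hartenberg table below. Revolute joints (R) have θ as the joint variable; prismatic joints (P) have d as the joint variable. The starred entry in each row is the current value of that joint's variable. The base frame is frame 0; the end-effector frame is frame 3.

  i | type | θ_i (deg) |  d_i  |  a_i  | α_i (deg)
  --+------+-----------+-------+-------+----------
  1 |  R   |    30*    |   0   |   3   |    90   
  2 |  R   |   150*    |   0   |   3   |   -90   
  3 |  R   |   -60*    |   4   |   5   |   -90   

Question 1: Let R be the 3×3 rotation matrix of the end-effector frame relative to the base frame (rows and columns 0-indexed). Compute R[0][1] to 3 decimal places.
0.433

End-effector y-axis (col 1 of R) = (0.4330,0.2500,0.8660)
R[0][1] = 0.4330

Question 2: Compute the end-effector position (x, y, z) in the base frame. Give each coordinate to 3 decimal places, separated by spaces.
-1.094 -5.632 -0.714

after link 1: o_1 = (2.5981, 1.5000, 0.0000)
after link 2: o_2 = (0.3481, 0.2010, 1.5000)
after link 3: o_3 = (-1.0939, -5.6316, -0.7141)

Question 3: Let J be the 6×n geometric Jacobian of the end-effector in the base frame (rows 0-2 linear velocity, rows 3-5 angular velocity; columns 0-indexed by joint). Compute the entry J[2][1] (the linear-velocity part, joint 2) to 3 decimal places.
axis z_1 = (0.5000,-0.8660,0.0000); lever o_n−o_1 = (-3.6920,-7.1316,-0.7141)
cross product → J_v[:, 1] = (0.6184,0.3571,-6.7631)
J_ω[:, 1] = z_1
entry J[2][1] = -6.7631

-6.763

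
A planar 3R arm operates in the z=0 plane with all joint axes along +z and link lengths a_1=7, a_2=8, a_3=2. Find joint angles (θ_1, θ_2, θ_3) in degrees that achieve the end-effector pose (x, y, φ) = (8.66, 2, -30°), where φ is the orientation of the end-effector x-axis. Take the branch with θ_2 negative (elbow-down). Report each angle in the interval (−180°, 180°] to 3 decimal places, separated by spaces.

wrist centre = target − a_3·(cos φ, sin φ) = (6.9279, 3.0000)
cos θ_2 = (56.9965−7²−8²)/(2·7·8) = -0.5000; θ_2 = -120.0021° (elbow-down)
β = atan2(3.0000,6.9279) = 23.4140°; ψ = atan2(-6.9281,2.9997) = -66.5881°
θ_1 = β − ψ = 90.0021°
θ_3 = φ − θ_1 − θ_2 = -0.0000° (wrapped to (-180°,180°])

90.002 -120.002 -0.000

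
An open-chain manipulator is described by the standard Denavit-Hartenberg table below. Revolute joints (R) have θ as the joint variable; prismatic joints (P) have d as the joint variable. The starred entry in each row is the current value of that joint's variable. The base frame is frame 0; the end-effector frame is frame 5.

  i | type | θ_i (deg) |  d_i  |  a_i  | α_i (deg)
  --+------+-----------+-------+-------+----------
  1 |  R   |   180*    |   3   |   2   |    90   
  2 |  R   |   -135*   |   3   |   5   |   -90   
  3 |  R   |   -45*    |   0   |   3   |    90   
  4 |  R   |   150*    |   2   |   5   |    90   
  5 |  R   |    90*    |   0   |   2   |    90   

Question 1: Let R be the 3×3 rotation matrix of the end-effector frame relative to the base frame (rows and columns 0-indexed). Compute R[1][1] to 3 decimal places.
0.354

End-effector y-axis (col 1 of R) = (-0.3624,0.3536,-0.8624)
R[1][1] = 0.3536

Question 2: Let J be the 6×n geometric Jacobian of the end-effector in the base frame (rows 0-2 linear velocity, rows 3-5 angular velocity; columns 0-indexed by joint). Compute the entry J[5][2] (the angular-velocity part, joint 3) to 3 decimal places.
axis z_2 = (-0.7071,0.0000,-0.7071); lever o_n−o_2 = (-4.4328,1.8879,0.8973)
cross product → J_v[:, 2] = (1.3349,3.7690,-1.3349)
J_ω[:, 2] = z_2
entry J[5][2] = -0.7071

-0.707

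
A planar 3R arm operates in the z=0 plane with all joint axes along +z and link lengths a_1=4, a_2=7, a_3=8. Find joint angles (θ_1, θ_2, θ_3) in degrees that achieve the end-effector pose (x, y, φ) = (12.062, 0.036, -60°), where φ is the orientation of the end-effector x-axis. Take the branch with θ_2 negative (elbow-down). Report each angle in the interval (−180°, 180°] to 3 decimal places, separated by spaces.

60.003 -30.003 -90.000

wrist centre = target − a_3·(cos φ, sin φ) = (8.0620, 6.9642)
cos θ_2 = (113.4960−4²−7²)/(2·4·7) = 0.8660; θ_2 = -30.0030° (elbow-down)
β = atan2(6.9642,8.0620) = 40.8215°; ψ = atan2(-3.5003,10.0620) = -19.1815°
θ_1 = β − ψ = 60.0030°
θ_3 = φ − θ_1 − θ_2 = -90.0000° (wrapped to (-180°,180°])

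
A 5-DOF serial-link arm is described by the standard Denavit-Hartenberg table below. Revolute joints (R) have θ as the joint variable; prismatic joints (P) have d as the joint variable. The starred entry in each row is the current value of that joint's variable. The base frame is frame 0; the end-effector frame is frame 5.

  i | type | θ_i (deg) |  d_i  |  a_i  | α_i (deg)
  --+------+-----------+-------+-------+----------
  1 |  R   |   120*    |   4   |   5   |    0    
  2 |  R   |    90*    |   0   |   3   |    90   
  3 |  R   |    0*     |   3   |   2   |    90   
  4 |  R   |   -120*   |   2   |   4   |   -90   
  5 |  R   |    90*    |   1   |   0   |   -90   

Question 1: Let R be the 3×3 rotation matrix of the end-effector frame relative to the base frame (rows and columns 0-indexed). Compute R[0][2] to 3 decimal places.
-0.866

End-effector z-axis (col 2 of R) = (-0.8660,0.5000,0.0000)
R[0][2] = -0.8660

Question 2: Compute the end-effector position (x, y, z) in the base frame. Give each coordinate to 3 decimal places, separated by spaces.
-5.366 1.562 2.000

after link 1: o_1 = (-2.5000, 4.3301, 4.0000)
after link 2: o_2 = (-5.0981, 2.8301, 4.0000)
after link 3: o_3 = (-8.3301, 4.4282, 4.0000)
after link 4: o_4 = (-4.8660, 2.4282, 2.0000)
after link 5: o_5 = (-5.3660, 1.5622, 2.0000)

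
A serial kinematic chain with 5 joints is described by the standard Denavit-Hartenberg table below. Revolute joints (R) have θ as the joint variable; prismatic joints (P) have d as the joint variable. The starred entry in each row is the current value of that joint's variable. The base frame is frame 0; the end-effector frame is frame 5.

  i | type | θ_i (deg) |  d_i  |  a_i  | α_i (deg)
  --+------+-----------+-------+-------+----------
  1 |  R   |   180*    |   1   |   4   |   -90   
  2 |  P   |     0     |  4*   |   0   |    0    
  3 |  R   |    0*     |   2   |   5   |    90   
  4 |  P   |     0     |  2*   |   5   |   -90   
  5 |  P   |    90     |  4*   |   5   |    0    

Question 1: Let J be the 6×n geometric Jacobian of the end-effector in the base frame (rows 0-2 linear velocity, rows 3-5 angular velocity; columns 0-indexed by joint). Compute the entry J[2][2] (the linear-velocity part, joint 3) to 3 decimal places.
-10.000

axis z_2 = (-0.0000,-1.0000,0.0000); lever o_n−o_2 = (-10.0000,-6.0000,-3.0000)
cross product → J_v[:, 2] = (3.0000,-0.0000,-10.0000)
J_ω[:, 2] = z_2
entry J[2][2] = -10.0000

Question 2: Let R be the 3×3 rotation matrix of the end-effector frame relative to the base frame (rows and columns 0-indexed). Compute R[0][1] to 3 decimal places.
End-effector y-axis (col 1 of R) = (1.0000,-0.0000,-0.0000)
R[0][1] = 1.0000

1.000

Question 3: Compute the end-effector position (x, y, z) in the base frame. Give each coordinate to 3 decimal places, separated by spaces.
after link 1: o_1 = (-4.0000, 0.0000, 1.0000)
after link 2: o_2 = (-4.0000, -4.0000, 1.0000)
after link 3: o_3 = (-9.0000, -6.0000, 1.0000)
after link 4: o_4 = (-14.0000, -6.0000, 3.0000)
after link 5: o_5 = (-14.0000, -10.0000, -2.0000)

-14.000 -10.000 -2.000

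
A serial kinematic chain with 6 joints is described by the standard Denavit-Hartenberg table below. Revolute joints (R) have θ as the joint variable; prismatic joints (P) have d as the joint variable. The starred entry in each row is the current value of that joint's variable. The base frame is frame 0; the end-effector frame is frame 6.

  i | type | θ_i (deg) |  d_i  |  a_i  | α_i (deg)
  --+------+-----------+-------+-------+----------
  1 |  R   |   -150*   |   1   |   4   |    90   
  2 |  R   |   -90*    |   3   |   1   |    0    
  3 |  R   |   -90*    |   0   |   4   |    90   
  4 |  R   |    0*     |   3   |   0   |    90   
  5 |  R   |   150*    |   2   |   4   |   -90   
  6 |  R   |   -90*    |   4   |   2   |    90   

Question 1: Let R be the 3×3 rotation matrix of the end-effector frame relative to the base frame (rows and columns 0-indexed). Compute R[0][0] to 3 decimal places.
0.500

End-effector x-axis (col 0 of R) = (0.5000,-0.8660,0.0000)
R[0][0] = 0.5000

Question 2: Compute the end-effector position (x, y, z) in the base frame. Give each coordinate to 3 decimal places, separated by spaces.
after link 1: o_1 = (-3.4641, -2.0000, 1.0000)
after link 2: o_2 = (-4.9641, 0.5981, 0.0000)
after link 3: o_3 = (-1.5000, 2.5981, -0.0000)
after link 4: o_4 = (-1.5000, 2.5981, 3.0000)
after link 5: o_5 = (-3.5000, -0.8660, 5.0000)
after link 6: o_6 = (-4.2321, -3.5981, 1.5359)

-4.232 -3.598 1.536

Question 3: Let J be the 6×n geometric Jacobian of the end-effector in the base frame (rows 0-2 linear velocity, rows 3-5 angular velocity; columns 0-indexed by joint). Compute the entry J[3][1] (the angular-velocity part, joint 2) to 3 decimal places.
-0.500

axis z_1 = (-0.5000,0.8660,0.0000); lever o_n−o_1 = (-0.7679,-1.5981,0.5359)
cross product → J_v[:, 1] = (0.4641,0.2679,1.4641)
J_ω[:, 1] = z_1
entry J[3][1] = -0.5000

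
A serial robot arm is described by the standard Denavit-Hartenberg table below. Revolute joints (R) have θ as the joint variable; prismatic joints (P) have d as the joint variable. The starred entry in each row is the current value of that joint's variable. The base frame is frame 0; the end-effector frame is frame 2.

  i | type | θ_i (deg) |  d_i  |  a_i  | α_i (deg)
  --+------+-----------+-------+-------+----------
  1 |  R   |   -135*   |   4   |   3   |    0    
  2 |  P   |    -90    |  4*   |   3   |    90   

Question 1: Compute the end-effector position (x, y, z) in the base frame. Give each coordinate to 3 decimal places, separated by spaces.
-4.243 -0.000 8.000

after link 1: o_1 = (-2.1213, -2.1213, 4.0000)
after link 2: o_2 = (-4.2426, -0.0000, 8.0000)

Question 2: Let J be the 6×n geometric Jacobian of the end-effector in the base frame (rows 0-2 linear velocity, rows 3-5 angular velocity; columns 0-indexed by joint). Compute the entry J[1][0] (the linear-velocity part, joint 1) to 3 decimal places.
axis z_0 = ẑ; lever o_n−o_0 = (-4.2426,-0.0000,8.0000)
cross product → J_v[:, 0] = (0.0000,-4.2426,0.0000)
J_ω[:, 0] = z_0
entry J[1][0] = -4.2426

-4.243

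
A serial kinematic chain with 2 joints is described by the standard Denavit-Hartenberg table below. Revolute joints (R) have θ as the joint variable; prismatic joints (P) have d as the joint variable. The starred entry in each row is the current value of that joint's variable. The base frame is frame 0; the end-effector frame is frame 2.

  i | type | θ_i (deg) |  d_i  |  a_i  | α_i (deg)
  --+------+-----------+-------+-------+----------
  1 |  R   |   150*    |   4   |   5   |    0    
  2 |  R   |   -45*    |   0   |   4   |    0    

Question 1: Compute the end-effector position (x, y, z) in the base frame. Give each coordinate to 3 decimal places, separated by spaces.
after link 1: o_1 = (-4.3301, 2.5000, 4.0000)
after link 2: o_2 = (-5.3654, 6.3637, 4.0000)

-5.365 6.364 4.000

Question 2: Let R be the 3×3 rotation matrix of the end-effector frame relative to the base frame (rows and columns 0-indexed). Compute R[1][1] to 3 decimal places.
-0.259

End-effector y-axis (col 1 of R) = (-0.9659,-0.2588,0.0000)
R[1][1] = -0.2588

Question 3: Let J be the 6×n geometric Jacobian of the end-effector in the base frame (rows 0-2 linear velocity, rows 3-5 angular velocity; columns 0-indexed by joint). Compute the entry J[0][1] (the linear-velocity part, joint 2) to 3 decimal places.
-3.864

axis z_1 = (0.0000,0.0000,1.0000); lever o_n−o_1 = (-1.0353,3.8637,0.0000)
cross product → J_v[:, 1] = (-3.8637,-1.0353,0.0000)
J_ω[:, 1] = z_1
entry J[0][1] = -3.8637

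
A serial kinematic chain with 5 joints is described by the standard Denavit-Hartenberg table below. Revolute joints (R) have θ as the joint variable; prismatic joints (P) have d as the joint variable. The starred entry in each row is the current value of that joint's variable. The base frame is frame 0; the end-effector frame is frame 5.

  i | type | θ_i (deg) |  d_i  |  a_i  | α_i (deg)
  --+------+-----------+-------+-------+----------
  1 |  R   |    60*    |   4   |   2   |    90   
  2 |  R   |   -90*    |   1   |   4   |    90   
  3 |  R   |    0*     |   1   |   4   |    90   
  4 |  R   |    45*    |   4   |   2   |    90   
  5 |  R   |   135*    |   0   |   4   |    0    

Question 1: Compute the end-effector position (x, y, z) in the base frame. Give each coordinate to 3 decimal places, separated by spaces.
after link 1: o_1 = (1.0000, 1.7321, 4.0000)
after link 2: o_2 = (1.8660, 1.2321, 0.0000)
after link 3: o_3 = (1.3660, 0.3660, -4.0000)
after link 4: o_4 = (-2.8052, 1.1413, -5.4142)
after link 5: o_5 = (-4.2547, 4.2875, -3.4142)

-4.255 4.288 -3.414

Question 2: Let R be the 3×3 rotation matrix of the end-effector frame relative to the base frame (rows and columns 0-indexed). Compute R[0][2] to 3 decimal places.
End-effector z-axis (col 2 of R) = (0.3536,0.6124,-0.7071)
R[0][2] = 0.3536

0.354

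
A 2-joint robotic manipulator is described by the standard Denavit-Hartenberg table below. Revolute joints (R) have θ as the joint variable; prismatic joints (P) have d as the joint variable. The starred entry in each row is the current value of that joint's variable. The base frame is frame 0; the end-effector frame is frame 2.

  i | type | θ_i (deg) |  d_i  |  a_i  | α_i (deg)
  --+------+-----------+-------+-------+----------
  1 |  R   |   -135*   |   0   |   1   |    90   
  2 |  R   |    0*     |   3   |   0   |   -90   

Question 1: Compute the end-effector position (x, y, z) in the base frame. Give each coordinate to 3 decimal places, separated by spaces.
after link 1: o_1 = (-0.7071, -0.7071, 0.0000)
after link 2: o_2 = (-2.8284, 1.4142, 0.0000)

-2.828 1.414 0.000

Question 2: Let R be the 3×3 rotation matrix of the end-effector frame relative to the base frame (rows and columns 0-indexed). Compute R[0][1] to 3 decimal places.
0.707

End-effector y-axis (col 1 of R) = (0.7071,-0.7071,0.0000)
R[0][1] = 0.7071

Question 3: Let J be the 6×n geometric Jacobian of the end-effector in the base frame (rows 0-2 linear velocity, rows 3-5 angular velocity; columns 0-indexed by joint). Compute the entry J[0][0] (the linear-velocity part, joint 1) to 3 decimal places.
-1.414

axis z_0 = ẑ; lever o_n−o_0 = (-2.8284,1.4142,0.0000)
cross product → J_v[:, 0] = (-1.4142,-2.8284,0.0000)
J_ω[:, 0] = z_0
entry J[0][0] = -1.4142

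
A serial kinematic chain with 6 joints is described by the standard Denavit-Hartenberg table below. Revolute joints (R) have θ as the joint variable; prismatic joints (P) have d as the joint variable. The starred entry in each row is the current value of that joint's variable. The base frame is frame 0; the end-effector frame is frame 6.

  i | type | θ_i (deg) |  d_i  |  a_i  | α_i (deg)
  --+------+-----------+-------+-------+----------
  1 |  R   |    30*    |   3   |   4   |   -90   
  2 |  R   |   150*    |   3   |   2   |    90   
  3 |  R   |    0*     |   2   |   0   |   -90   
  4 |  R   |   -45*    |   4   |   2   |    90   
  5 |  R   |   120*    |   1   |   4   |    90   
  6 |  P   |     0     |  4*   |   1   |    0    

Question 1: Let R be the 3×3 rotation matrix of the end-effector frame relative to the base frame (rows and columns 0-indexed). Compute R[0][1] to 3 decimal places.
End-effector y-axis (col 1 of R) = (0.8365,0.4830,-0.2588)
R[0][1] = 0.8365

0.837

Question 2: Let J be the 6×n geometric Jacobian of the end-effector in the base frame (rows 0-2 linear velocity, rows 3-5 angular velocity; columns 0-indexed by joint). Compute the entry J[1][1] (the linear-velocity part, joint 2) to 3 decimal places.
axis z_1 = (-0.5000,0.8660,0.0000); lever o_n−o_1 = (-7.1269,11.2776,-5.8540)
cross product → J_v[:, 1] = (-5.0697,-2.9270,0.5333)
J_ω[:, 1] = z_1
entry J[1][1] = -2.9270

-2.927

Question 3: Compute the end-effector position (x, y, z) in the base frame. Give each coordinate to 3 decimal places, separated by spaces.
after link 1: o_1 = (3.4641, 2.0000, 3.0000)
after link 2: o_2 = (0.4641, 3.7321, 2.0000)
after link 3: o_3 = (1.3301, 4.2321, 0.2679)
after link 4: o_4 = (-1.1182, 7.4373, -1.6639)
after link 5: o_5 = (-1.5654, 11.1791, 0.0091)
after link 6: o_6 = (-3.6628, 13.2776, -2.8540)

-3.663 13.278 -2.854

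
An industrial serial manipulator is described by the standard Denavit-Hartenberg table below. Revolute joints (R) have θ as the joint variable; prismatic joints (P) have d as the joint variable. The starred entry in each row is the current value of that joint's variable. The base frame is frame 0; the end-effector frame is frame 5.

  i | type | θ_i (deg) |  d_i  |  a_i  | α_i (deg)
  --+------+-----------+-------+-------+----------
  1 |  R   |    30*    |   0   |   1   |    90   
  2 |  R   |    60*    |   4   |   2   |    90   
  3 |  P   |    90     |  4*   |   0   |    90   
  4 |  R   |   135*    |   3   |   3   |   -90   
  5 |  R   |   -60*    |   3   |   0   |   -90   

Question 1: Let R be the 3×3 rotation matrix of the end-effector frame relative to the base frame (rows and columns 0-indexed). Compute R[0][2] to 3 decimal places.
-0.063

End-effector z-axis (col 2 of R) = (-0.0634,0.6705,-0.7392)
R[0][2] = -0.0634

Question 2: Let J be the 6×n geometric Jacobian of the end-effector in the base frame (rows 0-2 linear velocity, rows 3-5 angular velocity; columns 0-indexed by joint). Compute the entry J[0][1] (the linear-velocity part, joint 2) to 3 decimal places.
axis z_1 = (0.5000,-0.8660,0.0000); lever o_n−o_1 = (5.0437,3.1922,2.3301)
cross product → J_v[:, 1] = (-2.0179,-1.1651,5.9641)
J_ω[:, 1] = z_1
entry J[0][1] = -2.0179

-2.018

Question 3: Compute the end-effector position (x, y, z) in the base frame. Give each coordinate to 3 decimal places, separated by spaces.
5.910 3.692 2.330

after link 1: o_1 = (0.8660, 0.5000, 0.0000)
after link 2: o_2 = (3.7321, -2.4641, 1.7321)
after link 3: o_3 = (6.7321, -0.7321, -0.2679)
after link 4: o_4 = (8.5614, 2.7736, 1.2695)
after link 5: o_5 = (5.9098, 3.6922, 2.3301)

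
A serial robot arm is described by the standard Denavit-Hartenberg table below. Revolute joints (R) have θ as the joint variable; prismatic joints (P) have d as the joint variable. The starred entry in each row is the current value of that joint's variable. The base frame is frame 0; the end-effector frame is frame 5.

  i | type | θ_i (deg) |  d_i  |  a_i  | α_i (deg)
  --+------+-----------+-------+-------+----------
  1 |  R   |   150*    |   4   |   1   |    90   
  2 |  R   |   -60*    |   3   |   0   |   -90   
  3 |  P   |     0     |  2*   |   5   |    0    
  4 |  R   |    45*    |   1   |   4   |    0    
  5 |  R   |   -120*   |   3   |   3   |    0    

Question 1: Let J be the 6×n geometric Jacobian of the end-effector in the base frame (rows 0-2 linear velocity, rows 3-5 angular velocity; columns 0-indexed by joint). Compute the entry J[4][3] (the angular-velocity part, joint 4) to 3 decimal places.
0.433

axis z_3 = (-0.7500,0.4330,0.5000); lever o_n−o_3 = (-4.5263,2.6933,-1.1219)
cross product → J_v[:, 3] = (-1.8325,-3.1046,-0.0601)
J_ω[:, 3] = z_3
entry J[4][3] = 0.4330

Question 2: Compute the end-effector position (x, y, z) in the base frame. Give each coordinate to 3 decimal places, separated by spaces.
-7.557 7.907 -0.452

after link 1: o_1 = (-0.8660, 0.5000, 4.0000)
after link 2: o_2 = (0.6340, 3.0981, 4.0000)
after link 3: o_3 = (-3.0311, 5.2141, 0.6699)
after link 4: o_4 = (-6.4200, 3.9047, -1.2796)
after link 5: o_5 = (-7.5574, 7.9074, -0.4520)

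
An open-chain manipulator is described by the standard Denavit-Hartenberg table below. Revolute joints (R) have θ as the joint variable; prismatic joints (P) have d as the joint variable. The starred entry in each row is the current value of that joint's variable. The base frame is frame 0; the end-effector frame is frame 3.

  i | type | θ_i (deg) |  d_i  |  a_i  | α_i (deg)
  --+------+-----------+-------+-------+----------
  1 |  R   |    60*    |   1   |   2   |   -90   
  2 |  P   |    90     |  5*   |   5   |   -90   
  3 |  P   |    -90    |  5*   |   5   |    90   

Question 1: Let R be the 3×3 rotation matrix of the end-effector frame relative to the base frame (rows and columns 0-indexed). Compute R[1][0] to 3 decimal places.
End-effector x-axis (col 0 of R) = (-0.8660,0.5000,0.0000)
R[1][0] = 0.5000

0.500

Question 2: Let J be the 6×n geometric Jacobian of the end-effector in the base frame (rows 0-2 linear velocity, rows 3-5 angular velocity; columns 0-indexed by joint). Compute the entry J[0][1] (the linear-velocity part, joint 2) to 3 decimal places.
-0.866

prismatic axis z_1 = (-0.8660,0.5000,0.0000)
J_v[:, 1] = z_1; J_ω[:, 1] = (0,0,0)
entry J[0][1] = -0.8660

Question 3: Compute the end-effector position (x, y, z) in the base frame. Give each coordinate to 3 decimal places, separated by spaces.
after link 1: o_1 = (1.0000, 1.7321, 1.0000)
after link 2: o_2 = (-3.3301, 4.2321, -4.0000)
after link 3: o_3 = (-10.1603, 2.4019, -4.0000)

-10.160 2.402 -4.000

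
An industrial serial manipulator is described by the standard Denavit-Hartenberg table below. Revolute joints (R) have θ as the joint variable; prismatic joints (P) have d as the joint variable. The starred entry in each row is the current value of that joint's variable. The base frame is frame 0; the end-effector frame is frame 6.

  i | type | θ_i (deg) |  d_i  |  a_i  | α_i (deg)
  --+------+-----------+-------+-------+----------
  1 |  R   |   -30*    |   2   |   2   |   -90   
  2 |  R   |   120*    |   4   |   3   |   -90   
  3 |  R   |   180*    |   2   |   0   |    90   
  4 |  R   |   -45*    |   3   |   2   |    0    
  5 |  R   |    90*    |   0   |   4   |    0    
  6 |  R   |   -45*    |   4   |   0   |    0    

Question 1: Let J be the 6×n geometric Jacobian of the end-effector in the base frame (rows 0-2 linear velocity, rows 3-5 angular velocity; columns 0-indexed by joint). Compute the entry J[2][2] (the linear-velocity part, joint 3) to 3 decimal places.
6.062

axis z_2 = (-0.7500,0.4330,0.5000); lever o_n−o_2 = (-4.2235,-5.6444,5.3813)
cross product → J_v[:, 2] = (5.1524,1.9242,6.0622)
J_ω[:, 2] = z_2
entry J[2][2] = 6.0622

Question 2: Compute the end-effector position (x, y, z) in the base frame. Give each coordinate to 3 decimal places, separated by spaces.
after link 1: o_1 = (1.7321, -1.0000, 2.0000)
after link 2: o_2 = (2.4330, 3.2141, -0.5981)
after link 3: o_3 = (0.9330, 4.0801, 0.4019)
after link 4: o_4 = (1.1060, 0.5161, 0.9196)
after link 5: o_5 = (0.2095, 1.0338, 4.7833)
after link 6: o_6 = (-1.7905, -2.4303, 4.7833)

-1.791 -2.430 4.783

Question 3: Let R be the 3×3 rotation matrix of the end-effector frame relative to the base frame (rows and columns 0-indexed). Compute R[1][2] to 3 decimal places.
-0.866

End-effector z-axis (col 2 of R) = (-0.5000,-0.8660,-0.0000)
R[1][2] = -0.8660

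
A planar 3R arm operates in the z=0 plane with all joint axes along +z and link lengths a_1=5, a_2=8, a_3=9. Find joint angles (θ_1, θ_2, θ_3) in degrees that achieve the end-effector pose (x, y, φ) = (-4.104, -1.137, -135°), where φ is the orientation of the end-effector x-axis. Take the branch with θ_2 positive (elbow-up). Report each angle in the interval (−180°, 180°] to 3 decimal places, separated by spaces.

-30.009 135.003 120.006

wrist centre = target − a_3·(cos φ, sin φ) = (2.2600, 5.2270)
cos θ_2 = (32.4285−5²−8²)/(2·5·8) = -0.7071; θ_2 = 135.0029° (elbow-up)
β = atan2(5.2270,2.2600) = 66.6180°; ψ = atan2(5.6566,-0.6571) = 96.6266°
θ_1 = β − ψ = -30.0086°
θ_3 = φ − θ_1 − θ_2 = 120.0056° (wrapped to (-180°,180°])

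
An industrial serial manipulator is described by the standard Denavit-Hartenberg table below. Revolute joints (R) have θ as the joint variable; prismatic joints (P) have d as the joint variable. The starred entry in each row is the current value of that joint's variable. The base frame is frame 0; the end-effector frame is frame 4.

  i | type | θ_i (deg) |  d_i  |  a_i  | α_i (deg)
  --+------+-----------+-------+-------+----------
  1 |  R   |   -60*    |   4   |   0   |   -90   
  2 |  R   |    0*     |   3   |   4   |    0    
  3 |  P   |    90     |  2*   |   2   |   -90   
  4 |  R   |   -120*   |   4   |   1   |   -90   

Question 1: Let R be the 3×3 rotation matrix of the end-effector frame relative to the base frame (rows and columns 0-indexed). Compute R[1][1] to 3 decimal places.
End-effector y-axis (col 1 of R) = (0.5000,-0.8660,0.0000)
R[1][1] = -0.8660

-0.866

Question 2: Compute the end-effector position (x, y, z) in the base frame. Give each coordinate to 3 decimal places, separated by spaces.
5.080 2.933 2.500

after link 1: o_1 = (0.0000, 0.0000, 4.0000)
after link 2: o_2 = (4.5981, -1.9641, 4.0000)
after link 3: o_3 = (6.3301, -0.9641, 2.0000)
after link 4: o_4 = (5.0801, 2.9330, 2.5000)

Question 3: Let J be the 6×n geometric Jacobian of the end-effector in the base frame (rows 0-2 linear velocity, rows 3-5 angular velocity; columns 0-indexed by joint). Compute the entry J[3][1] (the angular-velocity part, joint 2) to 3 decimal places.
0.866

axis z_1 = (0.8660,0.5000,0.0000); lever o_n−o_1 = (5.0801,2.9330,-1.5000)
cross product → J_v[:, 1] = (-0.7500,1.2990,0.0000)
J_ω[:, 1] = z_1
entry J[3][1] = 0.8660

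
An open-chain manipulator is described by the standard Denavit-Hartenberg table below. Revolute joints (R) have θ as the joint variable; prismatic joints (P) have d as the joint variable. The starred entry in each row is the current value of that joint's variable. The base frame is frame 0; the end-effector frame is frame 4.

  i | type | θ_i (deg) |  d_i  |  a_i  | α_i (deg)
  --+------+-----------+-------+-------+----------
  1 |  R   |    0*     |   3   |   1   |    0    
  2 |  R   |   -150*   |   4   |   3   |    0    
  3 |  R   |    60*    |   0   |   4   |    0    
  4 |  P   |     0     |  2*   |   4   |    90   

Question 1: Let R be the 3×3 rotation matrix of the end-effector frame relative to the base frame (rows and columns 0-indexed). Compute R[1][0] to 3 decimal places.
End-effector x-axis (col 0 of R) = (-0.0000,-1.0000,0.0000)
R[1][0] = -1.0000

-1.000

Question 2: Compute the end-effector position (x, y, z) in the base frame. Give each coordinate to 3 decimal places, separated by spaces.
-1.598 -9.500 9.000

after link 1: o_1 = (1.0000, 0.0000, 3.0000)
after link 2: o_2 = (-1.5981, -1.5000, 7.0000)
after link 3: o_3 = (-1.5981, -5.5000, 7.0000)
after link 4: o_4 = (-1.5981, -9.5000, 9.0000)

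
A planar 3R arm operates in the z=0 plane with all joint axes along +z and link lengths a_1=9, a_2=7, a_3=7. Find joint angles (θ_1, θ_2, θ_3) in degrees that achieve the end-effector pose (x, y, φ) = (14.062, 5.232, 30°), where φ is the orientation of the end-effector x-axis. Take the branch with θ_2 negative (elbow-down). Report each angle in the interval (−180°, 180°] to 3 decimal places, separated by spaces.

60.000 -120.002 90.001

wrist centre = target − a_3·(cos φ, sin φ) = (7.9998, 1.7320)
cos θ_2 = (66.9970−9²−7²)/(2·9·7) = -0.5000; θ_2 = -120.0016° (elbow-down)
β = atan2(1.7320,7.9998) = 12.2163°; ψ = atan2(-6.0621,5.4998) = -47.7841°
θ_1 = β − ψ = 60.0003°
θ_3 = φ − θ_1 − θ_2 = 90.0013° (wrapped to (-180°,180°])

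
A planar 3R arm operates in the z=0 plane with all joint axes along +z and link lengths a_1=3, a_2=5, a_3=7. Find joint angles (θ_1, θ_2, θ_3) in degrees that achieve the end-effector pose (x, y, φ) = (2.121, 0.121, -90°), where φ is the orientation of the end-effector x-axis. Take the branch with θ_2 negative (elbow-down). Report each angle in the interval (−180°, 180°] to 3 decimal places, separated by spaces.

101.836 -45.016 -146.820

wrist centre = target − a_3·(cos φ, sin φ) = (2.1210, 7.1210)
cos θ_2 = (55.2073−3²−5²)/(2·3·5) = 0.7069; θ_2 = -45.0160° (elbow-down)
β = atan2(7.1210,2.1210) = 73.4138°; ψ = atan2(-3.5365,6.5345) = -28.4224°
θ_1 = β − ψ = 101.8362°
θ_3 = φ − θ_1 − θ_2 = -146.8202° (wrapped to (-180°,180°])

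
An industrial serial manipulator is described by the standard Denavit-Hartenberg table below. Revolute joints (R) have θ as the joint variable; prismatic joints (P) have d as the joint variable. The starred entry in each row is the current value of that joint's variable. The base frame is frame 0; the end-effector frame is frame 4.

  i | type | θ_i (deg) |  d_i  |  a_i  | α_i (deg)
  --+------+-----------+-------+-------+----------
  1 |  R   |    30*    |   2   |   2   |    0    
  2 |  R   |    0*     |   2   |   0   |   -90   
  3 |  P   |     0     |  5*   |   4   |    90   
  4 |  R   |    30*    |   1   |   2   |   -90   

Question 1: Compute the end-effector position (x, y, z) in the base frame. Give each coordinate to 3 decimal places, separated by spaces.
3.696 9.062 5.000

after link 1: o_1 = (1.7321, 1.0000, 2.0000)
after link 2: o_2 = (1.7321, 1.0000, 4.0000)
after link 3: o_3 = (2.6962, 7.3301, 4.0000)
after link 4: o_4 = (3.6962, 9.0622, 5.0000)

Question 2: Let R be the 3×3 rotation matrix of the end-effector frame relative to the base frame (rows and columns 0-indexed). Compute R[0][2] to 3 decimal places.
End-effector z-axis (col 2 of R) = (-0.8660,0.5000,0.0000)
R[0][2] = -0.8660

-0.866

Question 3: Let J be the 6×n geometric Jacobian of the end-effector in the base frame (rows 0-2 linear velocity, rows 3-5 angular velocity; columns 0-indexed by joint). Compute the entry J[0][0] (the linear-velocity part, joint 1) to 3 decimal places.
-9.062

axis z_0 = ẑ; lever o_n−o_0 = (3.6962,9.0622,5.0000)
cross product → J_v[:, 0] = (-9.0622,3.6962,0.0000)
J_ω[:, 0] = z_0
entry J[0][0] = -9.0622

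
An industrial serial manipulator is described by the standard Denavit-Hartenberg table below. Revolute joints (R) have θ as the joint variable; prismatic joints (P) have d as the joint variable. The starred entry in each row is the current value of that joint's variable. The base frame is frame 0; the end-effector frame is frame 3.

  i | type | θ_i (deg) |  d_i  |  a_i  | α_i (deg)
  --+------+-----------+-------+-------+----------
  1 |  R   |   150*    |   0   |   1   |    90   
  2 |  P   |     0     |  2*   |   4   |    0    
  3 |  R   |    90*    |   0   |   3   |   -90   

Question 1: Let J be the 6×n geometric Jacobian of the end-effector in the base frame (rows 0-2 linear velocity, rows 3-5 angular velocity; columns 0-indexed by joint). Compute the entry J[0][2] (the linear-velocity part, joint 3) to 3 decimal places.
2.598

axis z_2 = (0.5000,0.8660,0.0000); lever o_n−o_2 = (-0.0000,0.0000,3.0000)
cross product → J_v[:, 2] = (2.5981,-1.5000,0.0000)
J_ω[:, 2] = z_2
entry J[0][2] = 2.5981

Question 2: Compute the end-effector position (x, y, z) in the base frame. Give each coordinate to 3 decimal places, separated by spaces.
after link 1: o_1 = (-0.8660, 0.5000, 0.0000)
after link 2: o_2 = (-3.3301, 4.2321, 0.0000)
after link 3: o_3 = (-3.3301, 4.2321, 3.0000)

-3.330 4.232 3.000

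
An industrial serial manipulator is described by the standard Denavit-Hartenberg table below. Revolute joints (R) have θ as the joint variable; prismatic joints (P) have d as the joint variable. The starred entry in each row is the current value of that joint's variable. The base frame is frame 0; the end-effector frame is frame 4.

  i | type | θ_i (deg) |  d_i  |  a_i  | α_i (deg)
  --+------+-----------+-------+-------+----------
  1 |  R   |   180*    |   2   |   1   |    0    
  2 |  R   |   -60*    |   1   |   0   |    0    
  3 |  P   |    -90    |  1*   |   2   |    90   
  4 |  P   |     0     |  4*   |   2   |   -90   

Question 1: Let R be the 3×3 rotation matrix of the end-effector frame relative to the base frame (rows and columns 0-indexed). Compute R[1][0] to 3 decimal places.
0.500

End-effector x-axis (col 0 of R) = (0.8660,0.5000,0.0000)
R[1][0] = 0.5000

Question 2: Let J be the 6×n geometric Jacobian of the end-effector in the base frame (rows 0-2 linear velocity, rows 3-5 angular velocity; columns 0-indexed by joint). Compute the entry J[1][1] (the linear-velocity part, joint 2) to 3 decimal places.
axis z_1 = (0.0000,0.0000,1.0000); lever o_n−o_1 = (5.4641,-1.4641,2.0000)
cross product → J_v[:, 1] = (1.4641,5.4641,-0.0000)
J_ω[:, 1] = z_1
entry J[1][1] = 5.4641

5.464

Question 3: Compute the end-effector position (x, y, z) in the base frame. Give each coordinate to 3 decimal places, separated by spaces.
after link 1: o_1 = (-1.0000, 0.0000, 2.0000)
after link 2: o_2 = (-1.0000, 0.0000, 3.0000)
after link 3: o_3 = (0.7321, 1.0000, 4.0000)
after link 4: o_4 = (4.4641, -1.4641, 4.0000)

4.464 -1.464 4.000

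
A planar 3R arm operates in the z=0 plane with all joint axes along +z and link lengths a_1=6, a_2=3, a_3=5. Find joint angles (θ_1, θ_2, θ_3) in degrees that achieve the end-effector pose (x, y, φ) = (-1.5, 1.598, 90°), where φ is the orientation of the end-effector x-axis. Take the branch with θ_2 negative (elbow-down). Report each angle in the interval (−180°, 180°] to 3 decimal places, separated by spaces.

wrist centre = target − a_3·(cos φ, sin φ) = (-1.5000, -3.4020)
cos θ_2 = (13.8236−6²−3²)/(2·6·3) = -0.8660; θ_2 = -149.9983° (elbow-down)
β = atan2(-3.4020,-1.5000) = -113.7935°; ψ = atan2(-1.5001,3.4020) = -23.7948°
θ_1 = β − ψ = -89.9987°
θ_3 = φ − θ_1 − θ_2 = -30.0029° (wrapped to (-180°,180°])

-89.999 -149.998 -30.003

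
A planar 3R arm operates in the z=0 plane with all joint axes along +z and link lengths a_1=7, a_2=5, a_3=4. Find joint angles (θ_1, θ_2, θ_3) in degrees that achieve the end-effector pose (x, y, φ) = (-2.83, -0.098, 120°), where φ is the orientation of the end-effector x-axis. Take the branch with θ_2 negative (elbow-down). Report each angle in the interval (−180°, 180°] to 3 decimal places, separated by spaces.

-59.999 -150.001 -30.000

wrist centre = target − a_3·(cos φ, sin φ) = (-0.8300, -3.5621)
cos θ_2 = (13.3775−7²−5²)/(2·7·5) = -0.8660; θ_2 = -150.0012° (elbow-down)
β = atan2(-3.5621,-0.8300) = -103.1164°; ψ = atan2(-2.4999,2.6698) = -43.1175°
θ_1 = β − ψ = -59.9988°
θ_3 = φ − θ_1 − θ_2 = -29.9999° (wrapped to (-180°,180°])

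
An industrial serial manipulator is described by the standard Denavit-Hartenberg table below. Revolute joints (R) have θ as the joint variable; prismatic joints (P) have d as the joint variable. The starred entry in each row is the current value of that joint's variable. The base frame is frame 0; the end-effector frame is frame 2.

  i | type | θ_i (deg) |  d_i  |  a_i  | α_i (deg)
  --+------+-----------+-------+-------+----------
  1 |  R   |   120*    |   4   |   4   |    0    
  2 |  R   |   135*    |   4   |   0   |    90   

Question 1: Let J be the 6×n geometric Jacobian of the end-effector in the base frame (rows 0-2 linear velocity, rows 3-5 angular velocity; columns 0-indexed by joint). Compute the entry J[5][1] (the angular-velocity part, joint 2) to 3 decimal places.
axis z_1 = (0.0000,0.0000,1.0000); lever o_n−o_1 = (0.0000,0.0000,4.0000)
cross product → J_v[:, 1] = (0.0000,0.0000,0.0000)
J_ω[:, 1] = z_1
entry J[5][1] = 1.0000

1.000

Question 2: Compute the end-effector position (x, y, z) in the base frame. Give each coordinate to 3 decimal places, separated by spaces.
after link 1: o_1 = (-2.0000, 3.4641, 4.0000)
after link 2: o_2 = (-2.0000, 3.4641, 8.0000)

-2.000 3.464 8.000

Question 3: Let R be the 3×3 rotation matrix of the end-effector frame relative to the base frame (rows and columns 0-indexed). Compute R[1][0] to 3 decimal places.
-0.966

End-effector x-axis (col 0 of R) = (-0.2588,-0.9659,0.0000)
R[1][0] = -0.9659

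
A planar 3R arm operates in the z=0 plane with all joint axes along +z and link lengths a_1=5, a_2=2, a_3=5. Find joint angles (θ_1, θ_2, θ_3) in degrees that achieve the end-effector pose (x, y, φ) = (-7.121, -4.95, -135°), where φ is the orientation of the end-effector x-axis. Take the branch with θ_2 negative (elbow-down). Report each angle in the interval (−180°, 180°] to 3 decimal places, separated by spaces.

-136.948 -135.006 136.955

wrist centre = target − a_3·(cos φ, sin φ) = (-3.5855, -1.4145)
cos θ_2 = (14.8563−5²−2²)/(2·5·2) = -0.7072; θ_2 = -135.0064° (elbow-down)
β = atan2(-1.4145,-3.5855) = -158.4708°; ψ = atan2(-1.4141,3.5856) = -21.5227°
θ_1 = β − ψ = -136.9481°
θ_3 = φ − θ_1 − θ_2 = 136.9545° (wrapped to (-180°,180°])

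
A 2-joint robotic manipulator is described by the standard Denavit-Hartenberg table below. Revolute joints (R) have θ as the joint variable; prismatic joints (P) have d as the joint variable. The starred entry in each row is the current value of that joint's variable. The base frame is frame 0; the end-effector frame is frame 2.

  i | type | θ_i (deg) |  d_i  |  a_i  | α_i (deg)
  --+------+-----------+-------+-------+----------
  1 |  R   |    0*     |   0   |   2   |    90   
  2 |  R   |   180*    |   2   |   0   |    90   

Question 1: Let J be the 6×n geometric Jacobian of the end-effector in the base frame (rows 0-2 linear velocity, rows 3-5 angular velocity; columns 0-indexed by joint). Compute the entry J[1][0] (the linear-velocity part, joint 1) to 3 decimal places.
2.000

axis z_0 = ẑ; lever o_n−o_0 = (2.0000,-2.0000,0.0000)
cross product → J_v[:, 0] = (2.0000,2.0000,-0.0000)
J_ω[:, 0] = z_0
entry J[1][0] = 2.0000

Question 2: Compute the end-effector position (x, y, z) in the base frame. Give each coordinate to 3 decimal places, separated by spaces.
after link 1: o_1 = (2.0000, 0.0000, 0.0000)
after link 2: o_2 = (2.0000, -2.0000, 0.0000)

2.000 -2.000 0.000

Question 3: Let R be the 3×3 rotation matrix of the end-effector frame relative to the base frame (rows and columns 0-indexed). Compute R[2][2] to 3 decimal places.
End-effector z-axis (col 2 of R) = (0.0000,0.0000,1.0000)
R[2][2] = 1.0000

1.000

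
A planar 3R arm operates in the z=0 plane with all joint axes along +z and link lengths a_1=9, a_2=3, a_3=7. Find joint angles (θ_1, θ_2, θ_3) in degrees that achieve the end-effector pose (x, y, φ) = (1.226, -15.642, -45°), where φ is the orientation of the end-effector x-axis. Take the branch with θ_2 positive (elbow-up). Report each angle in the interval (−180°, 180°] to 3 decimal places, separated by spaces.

-119.998 44.990 30.009

wrist centre = target − a_3·(cos φ, sin φ) = (-3.7237, -10.6923)
cos θ_2 = (128.1906−9²−3²)/(2·9·3) = 0.7072; θ_2 = 44.9898° (elbow-up)
β = atan2(-10.6923,-3.7237) = -109.2015°; ψ = atan2(2.1209,11.1217) = 10.7968°
θ_1 = β − ψ = -119.9983°
θ_3 = φ − θ_1 − θ_2 = 30.0085° (wrapped to (-180°,180°])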